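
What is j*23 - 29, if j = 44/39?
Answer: -119/39 ≈ -3.0513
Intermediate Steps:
j = 44/39 (j = 44*(1/39) = 44/39 ≈ 1.1282)
j*23 - 29 = (44/39)*23 - 29 = 1012/39 - 29 = -119/39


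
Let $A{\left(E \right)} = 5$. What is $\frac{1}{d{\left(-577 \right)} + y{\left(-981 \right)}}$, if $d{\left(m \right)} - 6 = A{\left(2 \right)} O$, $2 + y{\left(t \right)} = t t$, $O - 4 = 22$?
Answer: $\frac{1}{962495} \approx 1.039 \cdot 10^{-6}$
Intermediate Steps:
$O = 26$ ($O = 4 + 22 = 26$)
$y{\left(t \right)} = -2 + t^{2}$ ($y{\left(t \right)} = -2 + t t = -2 + t^{2}$)
$d{\left(m \right)} = 136$ ($d{\left(m \right)} = 6 + 5 \cdot 26 = 6 + 130 = 136$)
$\frac{1}{d{\left(-577 \right)} + y{\left(-981 \right)}} = \frac{1}{136 - \left(2 - \left(-981\right)^{2}\right)} = \frac{1}{136 + \left(-2 + 962361\right)} = \frac{1}{136 + 962359} = \frac{1}{962495}$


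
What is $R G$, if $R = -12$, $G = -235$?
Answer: $2820$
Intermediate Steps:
$R G = \left(-12\right) \left(-235\right) = 2820$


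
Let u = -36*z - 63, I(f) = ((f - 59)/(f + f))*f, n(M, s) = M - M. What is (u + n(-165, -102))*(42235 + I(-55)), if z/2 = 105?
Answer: -321522894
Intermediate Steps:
z = 210 (z = 2*105 = 210)
n(M, s) = 0
I(f) = -59/2 + f/2 (I(f) = ((-59 + f)/((2*f)))*f = ((-59 + f)*(1/(2*f)))*f = ((-59 + f)/(2*f))*f = -59/2 + f/2)
u = -7623 (u = -36*210 - 63 = -7560 - 63 = -7623)
(u + n(-165, -102))*(42235 + I(-55)) = (-7623 + 0)*(42235 + (-59/2 + (½)*(-55))) = -7623*(42235 + (-59/2 - 55/2)) = -7623*(42235 - 57) = -7623*42178 = -321522894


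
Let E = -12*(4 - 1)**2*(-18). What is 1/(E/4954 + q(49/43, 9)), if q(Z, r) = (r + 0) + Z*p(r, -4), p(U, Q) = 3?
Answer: 106511/1364514 ≈ 0.078058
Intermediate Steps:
E = 1944 (E = -12*3**2*(-18) = -12*9*(-18) = -108*(-18) = 1944)
q(Z, r) = r + 3*Z (q(Z, r) = (r + 0) + Z*3 = r + 3*Z)
1/(E/4954 + q(49/43, 9)) = 1/(1944/4954 + (9 + 3*(49/43))) = 1/(1944*(1/4954) + (9 + 3*(49*(1/43)))) = 1/(972/2477 + (9 + 3*(49/43))) = 1/(972/2477 + (9 + 147/43)) = 1/(972/2477 + 534/43) = 1/(1364514/106511) = 106511/1364514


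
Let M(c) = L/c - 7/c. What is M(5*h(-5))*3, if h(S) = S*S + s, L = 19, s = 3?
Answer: 9/35 ≈ 0.25714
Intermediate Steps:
h(S) = 3 + S² (h(S) = S*S + 3 = S² + 3 = 3 + S²)
M(c) = 12/c (M(c) = 19/c - 7/c = 12/c)
M(5*h(-5))*3 = (12/((5*(3 + (-5)²))))*3 = (12/((5*(3 + 25))))*3 = (12/((5*28)))*3 = (12/140)*3 = (12*(1/140))*3 = (3/35)*3 = 9/35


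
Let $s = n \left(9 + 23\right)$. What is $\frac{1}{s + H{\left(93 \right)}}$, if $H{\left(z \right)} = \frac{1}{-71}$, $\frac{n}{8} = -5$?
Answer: $- \frac{71}{90881} \approx -0.00078124$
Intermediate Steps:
$n = -40$ ($n = 8 \left(-5\right) = -40$)
$H{\left(z \right)} = - \frac{1}{71}$
$s = -1280$ ($s = - 40 \left(9 + 23\right) = \left(-40\right) 32 = -1280$)
$\frac{1}{s + H{\left(93 \right)}} = \frac{1}{-1280 - \frac{1}{71}} = \frac{1}{- \frac{90881}{71}} = - \frac{71}{90881}$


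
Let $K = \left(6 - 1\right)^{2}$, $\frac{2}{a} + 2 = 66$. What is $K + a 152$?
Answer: $\frac{119}{4} \approx 29.75$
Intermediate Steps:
$a = \frac{1}{32}$ ($a = \frac{2}{-2 + 66} = \frac{2}{64} = 2 \cdot \frac{1}{64} = \frac{1}{32} \approx 0.03125$)
$K = 25$ ($K = \left(6 - 1\right)^{2} = 5^{2} = 25$)
$K + a 152 = 25 + \frac{1}{32} \cdot 152 = 25 + \frac{19}{4} = \frac{119}{4}$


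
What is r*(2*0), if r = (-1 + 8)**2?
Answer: 0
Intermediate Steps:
r = 49 (r = 7**2 = 49)
r*(2*0) = 49*(2*0) = 49*0 = 0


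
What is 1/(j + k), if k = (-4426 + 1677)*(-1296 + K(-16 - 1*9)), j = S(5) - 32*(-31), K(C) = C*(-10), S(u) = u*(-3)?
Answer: 1/2876431 ≈ 3.4765e-7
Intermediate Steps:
S(u) = -3*u
K(C) = -10*C
j = 977 (j = -3*5 - 32*(-31) = -15 + 992 = 977)
k = 2875454 (k = (-4426 + 1677)*(-1296 - 10*(-16 - 1*9)) = -2749*(-1296 - 10*(-16 - 9)) = -2749*(-1296 - 10*(-25)) = -2749*(-1296 + 250) = -2749*(-1046) = 2875454)
1/(j + k) = 1/(977 + 2875454) = 1/2876431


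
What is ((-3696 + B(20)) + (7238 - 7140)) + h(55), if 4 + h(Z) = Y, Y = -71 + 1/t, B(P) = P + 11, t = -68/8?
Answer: -61916/17 ≈ -3642.1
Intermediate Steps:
t = -17/2 (t = -68*⅛ = -17/2 ≈ -8.5000)
B(P) = 11 + P
Y = -1209/17 (Y = -71 + 1/(-17/2) = -71 - 2/17 = -1209/17 ≈ -71.118)
h(Z) = -1277/17 (h(Z) = -4 - 1209/17 = -1277/17)
((-3696 + B(20)) + (7238 - 7140)) + h(55) = ((-3696 + (11 + 20)) + (7238 - 7140)) - 1277/17 = ((-3696 + 31) + 98) - 1277/17 = (-3665 + 98) - 1277/17 = -3567 - 1277/17 = -61916/17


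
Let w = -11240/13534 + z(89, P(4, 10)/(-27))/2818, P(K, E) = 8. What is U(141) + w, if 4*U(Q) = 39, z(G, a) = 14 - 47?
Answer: 339732475/38138812 ≈ 8.9078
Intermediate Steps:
z(G, a) = -33
U(Q) = 39/4 (U(Q) = (¼)*39 = 39/4)
w = -16060471/19069406 (w = -11240/13534 - 33/2818 = -11240*1/13534 - 33*1/2818 = -5620/6767 - 33/2818 = -16060471/19069406 ≈ -0.84221)
U(141) + w = 39/4 - 16060471/19069406 = 339732475/38138812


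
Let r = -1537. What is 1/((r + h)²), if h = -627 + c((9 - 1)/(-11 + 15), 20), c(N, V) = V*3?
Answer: 1/4426816 ≈ 2.2590e-7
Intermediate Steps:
c(N, V) = 3*V
h = -567 (h = -627 + 3*20 = -627 + 60 = -567)
1/((r + h)²) = 1/((-1537 - 567)²) = 1/((-2104)²) = 1/4426816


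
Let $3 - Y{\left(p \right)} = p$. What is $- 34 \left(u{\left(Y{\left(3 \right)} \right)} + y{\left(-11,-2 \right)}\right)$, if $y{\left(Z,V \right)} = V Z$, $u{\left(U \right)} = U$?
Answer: $-748$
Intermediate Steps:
$Y{\left(p \right)} = 3 - p$
$- 34 \left(u{\left(Y{\left(3 \right)} \right)} + y{\left(-11,-2 \right)}\right) = - 34 \left(\left(3 - 3\right) - -22\right) = - 34 \left(\left(3 - 3\right) + 22\right) = - 34 \left(0 + 22\right) = \left(-34\right) 22 = -748$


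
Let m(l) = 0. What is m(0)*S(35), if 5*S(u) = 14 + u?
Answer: 0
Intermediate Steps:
S(u) = 14/5 + u/5 (S(u) = (14 + u)/5 = 14/5 + u/5)
m(0)*S(35) = 0*(14/5 + (⅕)*35) = 0*(14/5 + 7) = 0*(49/5) = 0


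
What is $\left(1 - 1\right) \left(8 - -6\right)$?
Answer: $0$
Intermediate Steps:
$\left(1 - 1\right) \left(8 - -6\right) = 0 \left(8 + 6\right) = 0 \cdot 14 = 0$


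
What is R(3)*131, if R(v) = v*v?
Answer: 1179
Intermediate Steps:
R(v) = v**2
R(3)*131 = 3**2*131 = 9*131 = 1179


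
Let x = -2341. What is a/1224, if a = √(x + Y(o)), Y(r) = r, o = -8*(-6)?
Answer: I*√2293/1224 ≈ 0.039122*I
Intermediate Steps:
o = 48
a = I*√2293 (a = √(-2341 + 48) = √(-2293) = I*√2293 ≈ 47.885*I)
a/1224 = (I*√2293)/1224 = (I*√2293)*(1/1224) = I*√2293/1224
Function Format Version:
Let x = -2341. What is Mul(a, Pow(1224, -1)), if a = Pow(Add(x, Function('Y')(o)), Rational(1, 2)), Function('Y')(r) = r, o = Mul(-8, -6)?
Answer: Mul(Rational(1, 1224), I, Pow(2293, Rational(1, 2))) ≈ Mul(0.039122, I)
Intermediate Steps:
o = 48
a = Mul(I, Pow(2293, Rational(1, 2))) (a = Pow(Add(-2341, 48), Rational(1, 2)) = Pow(-2293, Rational(1, 2)) = Mul(I, Pow(2293, Rational(1, 2))) ≈ Mul(47.885, I))
Mul(a, Pow(1224, -1)) = Mul(Mul(I, Pow(2293, Rational(1, 2))), Pow(1224, -1)) = Mul(Mul(I, Pow(2293, Rational(1, 2))), Rational(1, 1224)) = Mul(Rational(1, 1224), I, Pow(2293, Rational(1, 2)))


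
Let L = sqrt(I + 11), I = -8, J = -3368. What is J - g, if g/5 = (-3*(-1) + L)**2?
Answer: -3428 - 30*sqrt(3) ≈ -3480.0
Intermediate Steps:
L = sqrt(3) (L = sqrt(-8 + 11) = sqrt(3) ≈ 1.7320)
g = 5*(3 + sqrt(3))**2 (g = 5*(-3*(-1) + sqrt(3))**2 = 5*(3 + sqrt(3))**2 ≈ 111.96)
J - g = -3368 - (60 + 30*sqrt(3)) = -3368 + (-60 - 30*sqrt(3)) = -3428 - 30*sqrt(3)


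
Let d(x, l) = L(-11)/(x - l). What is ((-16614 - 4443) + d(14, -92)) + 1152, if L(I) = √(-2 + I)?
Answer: -19905 + I*√13/106 ≈ -19905.0 + 0.034015*I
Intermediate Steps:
d(x, l) = I*√13/(x - l) (d(x, l) = √(-2 - 11)/(x - l) = √(-13)/(x - l) = (I*√13)/(x - l) = I*√13/(x - l))
((-16614 - 4443) + d(14, -92)) + 1152 = ((-16614 - 4443) + I*√13/(14 - 1*(-92))) + 1152 = (-21057 + I*√13/(14 + 92)) + 1152 = (-21057 + I*√13/106) + 1152 = -19905 + I*√13/106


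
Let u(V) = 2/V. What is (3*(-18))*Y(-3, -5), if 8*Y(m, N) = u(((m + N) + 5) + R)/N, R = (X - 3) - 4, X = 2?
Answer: -27/80 ≈ -0.33750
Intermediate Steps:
R = -5 (R = (2 - 3) - 4 = -1 - 4 = -5)
Y(m, N) = 1/(4*N*(N + m)) (Y(m, N) = ((2/(((m + N) + 5) - 5))/N)/8 = ((2/(((N + m) + 5) - 5))/N)/8 = ((2/((5 + N + m) - 5))/N)/8 = ((2/(N + m))/N)/8 = (2/(N*(N + m)))/8 = 1/(4*N*(N + m)))
(3*(-18))*Y(-3, -5) = (3*(-18))*((1/4)/(-5*(-5 - 3))) = -27*(-1)/(2*5*(-8)) = -27*(-1)*(-1)/(2*5*8) = -54*1/160 = -27/80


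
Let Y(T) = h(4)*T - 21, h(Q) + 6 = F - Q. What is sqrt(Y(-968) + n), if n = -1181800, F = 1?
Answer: 7*I*sqrt(23941) ≈ 1083.1*I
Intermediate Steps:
h(Q) = -5 - Q (h(Q) = -6 + (1 - Q) = -5 - Q)
Y(T) = -21 - 9*T (Y(T) = (-5 - 1*4)*T - 21 = (-5 - 4)*T - 21 = -9*T - 21 = -21 - 9*T)
sqrt(Y(-968) + n) = sqrt((-21 - 9*(-968)) - 1181800) = sqrt((-21 + 8712) - 1181800) = sqrt(8691 - 1181800) = sqrt(-1173109) = 7*I*sqrt(23941)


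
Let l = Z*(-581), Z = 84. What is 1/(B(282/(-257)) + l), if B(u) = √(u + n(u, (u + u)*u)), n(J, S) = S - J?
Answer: -268621283/13109793082278 - 12079*√2/26219586164556 ≈ -2.0491e-5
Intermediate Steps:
B(u) = √2*√(u²) (B(u) = √(u + ((u + u)*u - u)) = √(u + ((2*u)*u - u)) = √(u + (2*u² - u)) = √(u + (-u + 2*u²)) = √(2*u²) = √2*√(u²))
l = -48804 (l = 84*(-581) = -48804)
1/(B(282/(-257)) + l) = 1/(√2*√((282/(-257))²) - 48804) = 1/(√2*√((282*(-1/257))²) - 48804) = 1/(√2*√((-282/257)²) - 48804) = 1/(√2*√(79524/66049) - 48804) = 1/(√2*(282/257) - 48804) = 1/(282*√2/257 - 48804) = 1/(-48804 + 282*√2/257)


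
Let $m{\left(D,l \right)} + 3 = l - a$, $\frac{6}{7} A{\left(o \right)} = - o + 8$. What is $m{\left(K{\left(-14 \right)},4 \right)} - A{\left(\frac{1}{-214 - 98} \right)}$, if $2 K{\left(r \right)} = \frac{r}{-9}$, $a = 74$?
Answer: $- \frac{154135}{1872} \approx -82.337$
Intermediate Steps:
$A{\left(o \right)} = \frac{28}{3} - \frac{7 o}{6}$ ($A{\left(o \right)} = \frac{7 \left(- o + 8\right)}{6} = \frac{7 \left(8 - o\right)}{6} = \frac{28}{3} - \frac{7 o}{6}$)
$K{\left(r \right)} = - \frac{r}{18}$ ($K{\left(r \right)} = \frac{r \frac{1}{-9}}{2} = \frac{r \left(- \frac{1}{9}\right)}{2} = \frac{\left(- \frac{1}{9}\right) r}{2} = - \frac{r}{18}$)
$m{\left(D,l \right)} = -77 + l$ ($m{\left(D,l \right)} = -3 + \left(l - 74\right) = -3 + \left(-74 + l\right) = -77 + l$)
$m{\left(K{\left(-14 \right)},4 \right)} - A{\left(\frac{1}{-214 - 98} \right)} = \left(-77 + 4\right) - \left(\frac{28}{3} - \frac{7}{6 \left(-214 - 98\right)}\right) = -73 - \left(\frac{28}{3} - \frac{7}{6 \left(-312\right)}\right) = -73 - \left(\frac{28}{3} - - \frac{7}{1872}\right) = -73 - \left(\frac{28}{3} + \frac{7}{1872}\right) = -73 - \frac{17479}{1872} = - \frac{154135}{1872}$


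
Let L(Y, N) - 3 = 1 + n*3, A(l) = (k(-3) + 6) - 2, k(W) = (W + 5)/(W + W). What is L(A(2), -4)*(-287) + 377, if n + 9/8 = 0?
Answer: 1581/8 ≈ 197.63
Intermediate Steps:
k(W) = (5 + W)/(2*W) (k(W) = (5 + W)/((2*W)) = (5 + W)*(1/(2*W)) = (5 + W)/(2*W))
A(l) = 11/3 (A(l) = ((½)*(5 - 3)/(-3) + 6) - 2 = ((½)*(-⅓)*2 + 6) - 2 = (-⅓ + 6) - 2 = 17/3 - 2 = 11/3)
n = -9/8 (n = -9/8 + 0 = -9/8 ≈ -1.1250)
L(Y, N) = 5/8 (L(Y, N) = 3 + (1 - 9/8*3) = 3 + (1 - 27/8) = 3 - 19/8 = 5/8)
L(A(2), -4)*(-287) + 377 = (5/8)*(-287) + 377 = -1435/8 + 377 = 1581/8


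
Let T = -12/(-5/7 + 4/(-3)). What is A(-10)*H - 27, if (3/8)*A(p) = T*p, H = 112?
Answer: -753801/43 ≈ -17530.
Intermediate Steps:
T = 252/43 (T = -12/(-5*⅐ + 4*(-⅓)) = -12/(-5/7 - 4/3) = -12/(-43/21) = -12*(-21/43) = 252/43 ≈ 5.8605)
A(p) = 672*p/43 (A(p) = 8*(252*p/43)/3 = 672*p/43)
A(-10)*H - 27 = ((672/43)*(-10))*112 - 27 = -6720/43*112 - 27 = -752640/43 - 27 = -753801/43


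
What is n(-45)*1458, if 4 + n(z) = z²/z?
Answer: -71442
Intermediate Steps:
n(z) = -4 + z (n(z) = -4 + z²/z = -4 + z)
n(-45)*1458 = (-4 - 45)*1458 = -49*1458 = -71442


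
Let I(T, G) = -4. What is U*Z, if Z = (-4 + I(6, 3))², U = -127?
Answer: -8128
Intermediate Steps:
Z = 64 (Z = (-4 - 4)² = (-8)² = 64)
U*Z = -127*64 = -8128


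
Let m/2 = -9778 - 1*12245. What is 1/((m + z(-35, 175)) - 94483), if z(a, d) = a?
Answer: -1/138564 ≈ -7.2169e-6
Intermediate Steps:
m = -44046 (m = 2*(-9778 - 1*12245) = 2*(-9778 - 12245) = 2*(-22023) = -44046)
1/((m + z(-35, 175)) - 94483) = 1/((-44046 - 35) - 94483) = 1/(-44081 - 94483) = 1/(-138564) = -1/138564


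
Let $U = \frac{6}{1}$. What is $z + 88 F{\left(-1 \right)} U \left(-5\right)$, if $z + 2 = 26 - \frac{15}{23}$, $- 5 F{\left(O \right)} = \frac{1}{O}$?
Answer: $- \frac{11607}{23} \approx -504.65$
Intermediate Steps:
$F{\left(O \right)} = - \frac{1}{5 O}$
$U = 6$ ($U = 6 \cdot 1 = 6$)
$z = \frac{537}{23}$ ($z = -2 + \left(26 - \frac{15}{23}\right) = -2 + \frac{583}{23} = \frac{537}{23} \approx 23.348$)
$z + 88 F{\left(-1 \right)} U \left(-5\right) = \frac{537}{23} + 88 - \frac{1}{5 \left(-1\right)} 6 \left(-5\right) = \frac{537}{23} + 88 \left(- \frac{1}{5}\right) \left(-1\right) 6 \left(-5\right) = \frac{537}{23} + 88 \cdot \frac{1}{5} \cdot 6 \left(-5\right) = \frac{537}{23} + 88 \cdot \frac{6}{5} \left(-5\right) = \frac{537}{23} + 88 \left(-6\right) = \frac{537}{23} - 528 = - \frac{11607}{23}$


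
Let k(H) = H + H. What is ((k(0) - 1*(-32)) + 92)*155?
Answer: 19220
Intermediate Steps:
k(H) = 2*H
((k(0) - 1*(-32)) + 92)*155 = ((2*0 - 1*(-32)) + 92)*155 = ((0 + 32) + 92)*155 = (32 + 92)*155 = 124*155 = 19220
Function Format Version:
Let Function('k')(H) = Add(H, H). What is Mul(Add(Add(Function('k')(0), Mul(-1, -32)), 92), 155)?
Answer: 19220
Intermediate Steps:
Function('k')(H) = Mul(2, H)
Mul(Add(Add(Function('k')(0), Mul(-1, -32)), 92), 155) = Mul(Add(Add(Mul(2, 0), Mul(-1, -32)), 92), 155) = Mul(Add(Add(0, 32), 92), 155) = Mul(Add(32, 92), 155) = Mul(124, 155) = 19220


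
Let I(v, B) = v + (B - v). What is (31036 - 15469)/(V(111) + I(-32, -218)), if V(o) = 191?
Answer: -5189/9 ≈ -576.56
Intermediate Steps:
I(v, B) = B
(31036 - 15469)/(V(111) + I(-32, -218)) = (31036 - 15469)/(191 - 218) = 15567/(-27) = 15567*(-1/27) = -5189/9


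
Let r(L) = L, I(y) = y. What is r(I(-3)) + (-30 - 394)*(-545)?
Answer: 231077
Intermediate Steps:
r(I(-3)) + (-30 - 394)*(-545) = -3 + (-30 - 394)*(-545) = -3 - 424*(-545) = -3 + 231080 = 231077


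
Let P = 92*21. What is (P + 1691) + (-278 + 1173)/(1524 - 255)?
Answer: 4598482/1269 ≈ 3623.7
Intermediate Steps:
P = 1932
(P + 1691) + (-278 + 1173)/(1524 - 255) = (1932 + 1691) + (-278 + 1173)/(1524 - 255) = 3623 + 895/1269 = 4598482/1269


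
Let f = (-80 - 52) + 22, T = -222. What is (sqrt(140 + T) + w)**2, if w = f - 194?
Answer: (304 - I*sqrt(82))**2 ≈ 92334.0 - 5505.7*I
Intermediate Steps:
f = -110 (f = -132 + 22 = -110)
w = -304 (w = -110 - 194 = -304)
(sqrt(140 + T) + w)**2 = (sqrt(140 - 222) - 304)**2 = (sqrt(-82) - 304)**2 = (I*sqrt(82) - 304)**2 = (-304 + I*sqrt(82))**2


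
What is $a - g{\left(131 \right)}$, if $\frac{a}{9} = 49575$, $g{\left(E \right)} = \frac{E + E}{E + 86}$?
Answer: $\frac{96819713}{217} \approx 4.4617 \cdot 10^{5}$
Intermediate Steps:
$g{\left(E \right)} = \frac{2 E}{86 + E}$
$a = 446175$ ($a = 9 \cdot 49575 = 446175$)
$a - g{\left(131 \right)} = 446175 - 2 \cdot 131 \frac{1}{86 + 131} = 446175 - 2 \cdot 131 \cdot \frac{1}{217} = 446175 - \frac{262}{217} = \frac{96819713}{217}$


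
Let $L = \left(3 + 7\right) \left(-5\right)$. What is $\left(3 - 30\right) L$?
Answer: $1350$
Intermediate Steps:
$L = -50$ ($L = 10 \left(-5\right) = -50$)
$\left(3 - 30\right) L = \left(3 - 30\right) \left(-50\right) = \left(-27\right) \left(-50\right) = 1350$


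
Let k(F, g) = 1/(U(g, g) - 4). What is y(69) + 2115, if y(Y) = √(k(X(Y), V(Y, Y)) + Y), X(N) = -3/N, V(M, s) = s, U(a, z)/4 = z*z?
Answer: 2115 + √1563375590/4760 ≈ 2123.3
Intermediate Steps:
U(a, z) = 4*z² (U(a, z) = 4*(z*z) = 4*z²)
k(F, g) = 1/(-4 + 4*g²) (k(F, g) = 1/(4*g² - 4) = 1/(-4 + 4*g²))
y(Y) = √(Y + 1/(4*(-1 + Y²))) (y(Y) = √(1/(4*(-1 + Y²)) + Y) = √(Y + 1/(4*(-1 + Y²))))
y(69) + 2115 = √((1 + 4*69*(-1 + 69²))/(-1 + 69²))/2 + 2115 = √((1 + 4*69*(-1 + 4761))/(-1 + 4761))/2 + 2115 = √((1 + 4*69*4760)/4760)/2 + 2115 = √((1 + 1313760)/4760)/2 + 2115 = √((1/4760)*1313761)/2 + 2115 = √(1313761/4760)/2 + 2115 = (√1563375590/2380)/2 + 2115 = √1563375590/4760 + 2115 = 2115 + √1563375590/4760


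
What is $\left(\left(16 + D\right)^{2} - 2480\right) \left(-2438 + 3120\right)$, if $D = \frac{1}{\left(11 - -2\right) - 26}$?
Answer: $- \frac{256616822}{169} \approx -1.5184 \cdot 10^{6}$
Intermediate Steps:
$D = - \frac{1}{13}$ ($D = \frac{1}{\left(11 + 2\right) - 26} = \frac{1}{13 - 26} = \frac{1}{-13} = - \frac{1}{13} \approx -0.076923$)
$\left(\left(16 + D\right)^{2} - 2480\right) \left(-2438 + 3120\right) = \left(\left(16 - \frac{1}{13}\right)^{2} - 2480\right) \left(-2438 + 3120\right) = \left(\left(\frac{207}{13}\right)^{2} - 2480\right) 682 = \left(\frac{42849}{169} - 2480\right) 682 = \left(- \frac{376271}{169}\right) 682 = - \frac{256616822}{169}$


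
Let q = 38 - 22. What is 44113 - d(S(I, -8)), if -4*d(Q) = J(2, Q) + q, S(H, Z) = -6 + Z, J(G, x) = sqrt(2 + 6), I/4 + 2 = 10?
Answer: 44117 + sqrt(2)/2 ≈ 44118.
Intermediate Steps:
I = 32 (I = -8 + 4*10 = -8 + 40 = 32)
q = 16
J(G, x) = 2*sqrt(2) (J(G, x) = sqrt(8) = 2*sqrt(2))
d(Q) = -4 - sqrt(2)/2 (d(Q) = -(2*sqrt(2) + 16)/4 = -(16 + 2*sqrt(2))/4 = -4 - sqrt(2)/2)
44113 - d(S(I, -8)) = 44113 - (-4 - sqrt(2)/2) = 44113 + (4 + sqrt(2)/2) = 44117 + sqrt(2)/2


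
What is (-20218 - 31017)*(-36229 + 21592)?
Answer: 749926695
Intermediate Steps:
(-20218 - 31017)*(-36229 + 21592) = -51235*(-14637) = 749926695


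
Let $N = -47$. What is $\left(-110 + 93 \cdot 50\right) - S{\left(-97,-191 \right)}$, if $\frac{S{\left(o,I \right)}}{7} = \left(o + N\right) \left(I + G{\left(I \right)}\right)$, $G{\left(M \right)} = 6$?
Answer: $-181940$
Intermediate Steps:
$S{\left(o,I \right)} = 7 \left(-47 + o\right) \left(6 + I\right)$ ($S{\left(o,I \right)} = 7 \left(o - 47\right) \left(I + 6\right) = 7 \left(-47 + o\right) \left(6 + I\right)$)
$\left(-110 + 93 \cdot 50\right) - S{\left(-97,-191 \right)} = \left(-110 + 93 \cdot 50\right) - \left(-1974 - -62839 + 42 \left(-97\right) + 7 \left(-191\right) \left(-97\right)\right) = \left(-110 + 4650\right) - \left(-1974 + 62839 - 4074 + 129689\right) = 4540 - 186480 = -181940$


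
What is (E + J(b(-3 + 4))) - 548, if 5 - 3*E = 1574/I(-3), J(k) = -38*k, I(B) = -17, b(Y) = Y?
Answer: -9409/17 ≈ -553.47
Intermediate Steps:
E = 553/17 (E = 5/3 - 1574/(3*(-17)) = 5/3 - 1574*(-1)/(3*17) = 5/3 - ⅓*(-1574/17) = 5/3 + 1574/51 = 553/17 ≈ 32.529)
(E + J(b(-3 + 4))) - 548 = (553/17 - 38*(-3 + 4)) - 548 = (553/17 - 38*1) - 548 = (553/17 - 38) - 548 = -93/17 - 548 = -9409/17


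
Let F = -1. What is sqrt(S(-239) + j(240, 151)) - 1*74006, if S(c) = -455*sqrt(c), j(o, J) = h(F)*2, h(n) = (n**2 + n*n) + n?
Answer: -74006 + sqrt(2 - 455*I*sqrt(239)) ≈ -73947.0 - 59.296*I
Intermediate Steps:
h(n) = n + 2*n**2 (h(n) = (n**2 + n**2) + n = 2*n**2 + n = n + 2*n**2)
j(o, J) = 2 (j(o, J) = -(1 + 2*(-1))*2 = -(1 - 2)*2 = -1*(-1)*2 = 1*2 = 2)
sqrt(S(-239) + j(240, 151)) - 1*74006 = sqrt(-455*I*sqrt(239) + 2) - 1*74006 = sqrt(-455*I*sqrt(239) + 2) - 74006 = sqrt(2 - 455*I*sqrt(239)) - 74006 = -74006 + sqrt(2 - 455*I*sqrt(239))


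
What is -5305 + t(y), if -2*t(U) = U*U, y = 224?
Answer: -30393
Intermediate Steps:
t(U) = -U²/2 (t(U) = -U*U/2 = -U²/2)
-5305 + t(y) = -5305 - ½*224² = -5305 - ½*50176 = -5305 - 25088 = -30393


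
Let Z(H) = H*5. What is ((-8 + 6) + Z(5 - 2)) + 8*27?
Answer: 229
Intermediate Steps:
Z(H) = 5*H
((-8 + 6) + Z(5 - 2)) + 8*27 = ((-8 + 6) + 5*(5 - 2)) + 8*27 = (-2 + 5*3) + 216 = (-2 + 15) + 216 = 13 + 216 = 229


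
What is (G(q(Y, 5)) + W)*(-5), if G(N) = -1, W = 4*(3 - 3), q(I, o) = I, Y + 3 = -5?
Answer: 5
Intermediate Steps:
Y = -8 (Y = -3 - 5 = -8)
W = 0 (W = 4*0 = 0)
(G(q(Y, 5)) + W)*(-5) = (-1 + 0)*(-5) = -1*(-5) = 5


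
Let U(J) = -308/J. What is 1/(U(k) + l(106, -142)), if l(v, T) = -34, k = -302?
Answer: -151/4980 ≈ -0.030321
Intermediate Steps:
1/(U(k) + l(106, -142)) = 1/(-308/(-302) - 34) = 1/(-308*(-1/302) - 34) = 1/(154/151 - 34) = 1/(-4980/151) = -151/4980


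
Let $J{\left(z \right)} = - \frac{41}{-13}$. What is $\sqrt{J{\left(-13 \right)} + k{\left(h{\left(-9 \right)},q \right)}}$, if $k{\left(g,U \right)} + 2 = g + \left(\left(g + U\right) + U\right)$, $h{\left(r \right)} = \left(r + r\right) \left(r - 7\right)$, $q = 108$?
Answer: $\frac{\sqrt{134043}}{13} \approx 28.163$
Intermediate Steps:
$J{\left(z \right)} = \frac{41}{13}$ ($J{\left(z \right)} = \left(-41\right) \left(- \frac{1}{13}\right) = \frac{41}{13}$)
$h{\left(r \right)} = 2 r \left(-7 + r\right)$
$k{\left(g,U \right)} = -2 + 2 U + 2 g$ ($k{\left(g,U \right)} = -2 + \left(g + \left(\left(g + U\right) + U\right)\right) = -2 + \left(g + \left(\left(U + g\right) + U\right)\right) = -2 + \left(g + \left(g + 2 U\right)\right) = -2 + \left(2 U + 2 g\right) = -2 + 2 U + 2 g$)
$\sqrt{J{\left(-13 \right)} + k{\left(h{\left(-9 \right)},q \right)}} = \sqrt{\frac{41}{13} + \left(-2 + 2 \cdot 108 + 2 \cdot 2 \left(-9\right) \left(-7 - 9\right)\right)} = \sqrt{\frac{41}{13} + \left(-2 + 216 + 2 \cdot 2 \left(-9\right) \left(-16\right)\right)} = \sqrt{\frac{41}{13} + \left(-2 + 216 + 2 \cdot 288\right)} = \sqrt{\frac{41}{13} + \left(-2 + 216 + 576\right)} = \sqrt{\frac{41}{13} + 790} = \sqrt{\frac{10311}{13}} = \frac{\sqrt{134043}}{13}$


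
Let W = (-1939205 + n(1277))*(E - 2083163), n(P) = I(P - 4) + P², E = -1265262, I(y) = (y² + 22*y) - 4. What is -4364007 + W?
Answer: -4487078027382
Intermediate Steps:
I(y) = -4 + y² + 22*y
n(P) = -92 + P² + (-4 + P)² + 22*P (n(P) = (-4 + (P - 4)² + 22*(P - 4)) + P² = (-4 + (-4 + P)² + 22*(-4 + P)) + P² = (-4 + (-4 + P)² + (-88 + 22*P)) + P² = (-92 + (-4 + P)² + 22*P) + P² = -92 + P² + (-4 + P)² + 22*P)
W = -4487073663375 (W = (-1939205 + (-76 + 2*1277² + 14*1277))*(-1265262 - 2083163) = (-1939205 + (-76 + 2*1630729 + 17878))*(-3348425) = (-1939205 + (-76 + 3261458 + 17878))*(-3348425) = (-1939205 + 3279260)*(-3348425) = 1340055*(-3348425) = -4487073663375)
-4364007 + W = -4364007 - 4487073663375 = -4487078027382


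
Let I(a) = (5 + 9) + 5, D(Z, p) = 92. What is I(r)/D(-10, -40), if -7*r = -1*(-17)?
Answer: 19/92 ≈ 0.20652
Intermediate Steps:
r = -17/7 (r = -(-1)*(-17)/7 = -⅐*17 = -17/7 ≈ -2.4286)
I(a) = 19 (I(a) = 14 + 5 = 19)
I(r)/D(-10, -40) = 19/92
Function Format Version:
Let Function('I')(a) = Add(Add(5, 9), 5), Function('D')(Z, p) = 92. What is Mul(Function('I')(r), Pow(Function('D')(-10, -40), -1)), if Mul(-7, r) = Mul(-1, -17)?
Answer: Rational(19, 92) ≈ 0.20652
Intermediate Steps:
r = Rational(-17, 7) (r = Mul(Rational(-1, 7), Mul(-1, -17)) = Mul(Rational(-1, 7), 17) = Rational(-17, 7) ≈ -2.4286)
Function('I')(a) = 19 (Function('I')(a) = Add(14, 5) = 19)
Mul(Function('I')(r), Pow(Function('D')(-10, -40), -1)) = Mul(19, Pow(92, -1)) = Mul(19, Rational(1, 92)) = Rational(19, 92)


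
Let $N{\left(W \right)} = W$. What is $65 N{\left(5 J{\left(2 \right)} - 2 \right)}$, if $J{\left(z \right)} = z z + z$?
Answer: $1820$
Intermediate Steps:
$J{\left(z \right)} = z + z^{2}$ ($J{\left(z \right)} = z^{2} + z = z + z^{2}$)
$65 N{\left(5 J{\left(2 \right)} - 2 \right)} = 65 \left(5 \cdot 2 \left(1 + 2\right) - 2\right) = 65 \left(5 \cdot 2 \cdot 3 - 2\right) = 65 \left(5 \cdot 6 - 2\right) = 65 \left(30 - 2\right) = 65 \cdot 28 = 1820$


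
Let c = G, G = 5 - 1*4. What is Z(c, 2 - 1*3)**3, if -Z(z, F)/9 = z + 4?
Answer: -91125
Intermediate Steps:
G = 1 (G = 5 - 4 = 1)
c = 1
Z(z, F) = -36 - 9*z (Z(z, F) = -9*(z + 4) = -9*(4 + z) = -36 - 9*z)
Z(c, 2 - 1*3)**3 = (-36 - 9*1)**3 = (-36 - 9)**3 = (-45)**3 = -91125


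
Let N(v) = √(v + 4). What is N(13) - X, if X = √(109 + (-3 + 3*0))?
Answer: √17 - √106 ≈ -6.1725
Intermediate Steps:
N(v) = √(4 + v)
X = √106 (X = √(109 + (-3 + 0)) = √(109 - 3) = √106 ≈ 10.296)
N(13) - X = √(4 + 13) - √106 = √17 - √106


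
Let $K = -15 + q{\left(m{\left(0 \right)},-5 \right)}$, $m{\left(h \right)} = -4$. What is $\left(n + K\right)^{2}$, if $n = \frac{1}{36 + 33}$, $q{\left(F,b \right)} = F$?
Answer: $\frac{1716100}{4761} \approx 360.45$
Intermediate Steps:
$K = -19$ ($K = -15 - 4 = -19$)
$n = \frac{1}{69} \approx 0.014493$
$\left(n + K\right)^{2} = \left(\frac{1}{69} - 19\right)^{2} = \left(- \frac{1310}{69}\right)^{2} = \frac{1716100}{4761}$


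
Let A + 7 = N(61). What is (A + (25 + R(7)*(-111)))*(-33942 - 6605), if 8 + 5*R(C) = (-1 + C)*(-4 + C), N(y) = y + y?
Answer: 3324854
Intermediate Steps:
N(y) = 2*y
A = 115 (A = -7 + 2*61 = -7 + 122 = 115)
R(C) = -8/5 + (-1 + C)*(-4 + C)/5 (R(C) = -8/5 + ((-1 + C)*(-4 + C))/5 = -8/5 + (-1 + C)*(-4 + C)/5)
(A + (25 + R(7)*(-111)))*(-33942 - 6605) = (115 + (25 + (-4/5 - 1*7 + (1/5)*7**2)*(-111)))*(-33942 - 6605) = (115 + (25 + (-4/5 - 7 + (1/5)*49)*(-111)))*(-40547) = (115 + (25 + (-4/5 - 7 + 49/5)*(-111)))*(-40547) = (115 + (25 + 2*(-111)))*(-40547) = (115 + (25 - 222))*(-40547) = (115 - 197)*(-40547) = -82*(-40547) = 3324854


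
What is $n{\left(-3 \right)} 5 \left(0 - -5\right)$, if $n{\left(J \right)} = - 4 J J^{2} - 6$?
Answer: $2550$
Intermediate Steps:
$n{\left(J \right)} = -6 - 4 J^{3}$ ($n{\left(J \right)} = - 4 J^{3} - 6 = -6 - 4 J^{3}$)
$n{\left(-3 \right)} 5 \left(0 - -5\right) = \left(-6 - 4 \left(-3\right)^{3}\right) 5 \left(0 - -5\right) = \left(-6 - -108\right) 5 \left(0 + 5\right) = \left(-6 + 108\right) 5 \cdot 5 = 102 \cdot 5 \cdot 5 = 510 \cdot 5 = 2550$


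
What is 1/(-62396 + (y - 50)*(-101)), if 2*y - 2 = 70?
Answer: -1/60982 ≈ -1.6398e-5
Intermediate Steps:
y = 36 (y = 1 + (½)*70 = 1 + 35 = 36)
1/(-62396 + (y - 50)*(-101)) = 1/(-62396 + (36 - 50)*(-101)) = 1/(-62396 - 14*(-101)) = 1/(-62396 + 1414) = 1/(-60982) = -1/60982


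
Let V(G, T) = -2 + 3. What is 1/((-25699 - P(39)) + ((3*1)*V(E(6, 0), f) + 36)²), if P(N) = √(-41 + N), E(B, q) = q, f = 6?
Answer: I/(√2 - 24178*I) ≈ -4.136e-5 + 2.4192e-9*I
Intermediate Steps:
V(G, T) = 1
1/((-25699 - P(39)) + ((3*1)*V(E(6, 0), f) + 36)²) = 1/((-25699 - √(-41 + 39)) + ((3*1)*1 + 36)²) = 1/((-25699 - √(-2)) + (3*1 + 36)²) = 1/((-25699 - I*√2) + (3 + 36)²) = 1/((-25699 - I*√2) + 39²) = 1/((-25699 - I*√2) + 1521) = 1/(-24178 - I*√2)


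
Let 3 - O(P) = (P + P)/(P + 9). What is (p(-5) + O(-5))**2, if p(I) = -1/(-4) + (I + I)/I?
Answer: 961/16 ≈ 60.063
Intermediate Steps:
O(P) = 3 - 2*P/(9 + P) (O(P) = 3 - (P + P)/(P + 9) = 3 - 2*P/(9 + P))
p(I) = 9/4 (p(I) = -1*(-1/4) + (2*I)/I = 1/4 + 2 = 9/4)
(p(-5) + O(-5))**2 = (9/4 + (27 - 5)/(9 - 5))**2 = (9/4 + 22/4)**2 = (9/4 + (1/4)*22)**2 = (9/4 + 11/2)**2 = (31/4)**2 = 961/16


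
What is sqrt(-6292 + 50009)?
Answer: sqrt(43717) ≈ 209.09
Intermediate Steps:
sqrt(-6292 + 50009) = sqrt(43717)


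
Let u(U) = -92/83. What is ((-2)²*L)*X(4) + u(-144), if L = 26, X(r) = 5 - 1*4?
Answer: 8540/83 ≈ 102.89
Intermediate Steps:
X(r) = 1 (X(r) = 5 - 4 = 1)
u(U) = -92/83 (u(U) = -92*1/83 = -92/83)
((-2)²*L)*X(4) + u(-144) = ((-2)²*26)*1 - 92/83 = (4*26)*1 - 92/83 = 104*1 - 92/83 = 104 - 92/83 = 8540/83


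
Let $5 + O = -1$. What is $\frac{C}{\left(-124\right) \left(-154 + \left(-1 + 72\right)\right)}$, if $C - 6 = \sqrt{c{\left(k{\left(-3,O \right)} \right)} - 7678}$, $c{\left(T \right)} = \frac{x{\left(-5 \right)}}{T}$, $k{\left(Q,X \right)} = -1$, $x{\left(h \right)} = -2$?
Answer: $\frac{3}{5146} + \frac{i \sqrt{1919}}{5146} \approx 0.00058298 + 0.0085127 i$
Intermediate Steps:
$O = -6$ ($O = -5 - 1 = -6$)
$c{\left(T \right)} = - \frac{2}{T}$
$C = 6 + 2 i \sqrt{1919}$ ($C = 6 + \sqrt{- \frac{2}{-1} - 7678} = 6 + \sqrt{\left(-2\right) \left(-1\right) - 7678} = 6 + \sqrt{2 - 7678} = 6 + \sqrt{-7676} = 6 + 2 i \sqrt{1919} \approx 6.0 + 87.613 i$)
$\frac{C}{\left(-124\right) \left(-154 + \left(-1 + 72\right)\right)} = \frac{6 + 2 i \sqrt{1919}}{\left(-124\right) \left(-154 + \left(-1 + 72\right)\right)} = \frac{6 + 2 i \sqrt{1919}}{\left(-124\right) \left(-154 + 71\right)} = \frac{6 + 2 i \sqrt{1919}}{\left(-124\right) \left(-83\right)} = \frac{6 + 2 i \sqrt{1919}}{10292} = \left(6 + 2 i \sqrt{1919}\right) \frac{1}{10292} = \frac{3}{5146} + \frac{i \sqrt{1919}}{5146}$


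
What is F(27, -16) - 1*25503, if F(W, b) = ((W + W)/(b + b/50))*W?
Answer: -1740279/68 ≈ -25592.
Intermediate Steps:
F(W, b) = 100*W²/(51*b) (F(W, b) = ((2*W)/(b + b*(1/50)))*W = ((2*W)/(b + b/50))*W = ((2*W)/((51*b/50)))*W = ((2*W)*(50/(51*b)))*W = (100*W/(51*b))*W = 100*W²/(51*b))
F(27, -16) - 1*25503 = (100/51)*27²/(-16) - 1*25503 = (100/51)*729*(-1/16) - 25503 = -6075/68 - 25503 = -1740279/68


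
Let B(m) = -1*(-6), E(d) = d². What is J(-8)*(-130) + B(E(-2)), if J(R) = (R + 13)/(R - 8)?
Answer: 373/8 ≈ 46.625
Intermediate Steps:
J(R) = (13 + R)/(-8 + R)
B(m) = 6
J(-8)*(-130) + B(E(-2)) = ((13 - 8)/(-8 - 8))*(-130) + 6 = (5/(-16))*(-130) + 6 = -1/16*5*(-130) + 6 = -5/16*(-130) + 6 = 325/8 + 6 = 373/8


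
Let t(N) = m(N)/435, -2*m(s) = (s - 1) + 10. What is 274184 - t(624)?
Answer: 79513571/290 ≈ 2.7418e+5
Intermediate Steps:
m(s) = -9/2 - s/2 (m(s) = -((s - 1) + 10)/2 = -((-1 + s) + 10)/2 = -(9 + s)/2 = -9/2 - s/2)
t(N) = -3/290 - N/870 (t(N) = (-9/2 - N/2)/435 = (-9/2 - N/2)*(1/435) = -3/290 - N/870)
274184 - t(624) = 274184 - (-3/290 - 1/870*624) = 274184 - (-3/290 - 104/145) = 274184 - 1*(-211/290) = 274184 + 211/290 = 79513571/290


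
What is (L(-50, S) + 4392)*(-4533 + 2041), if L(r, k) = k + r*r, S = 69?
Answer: -17346812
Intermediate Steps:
L(r, k) = k + r²
(L(-50, S) + 4392)*(-4533 + 2041) = ((69 + (-50)²) + 4392)*(-4533 + 2041) = ((69 + 2500) + 4392)*(-2492) = (2569 + 4392)*(-2492) = 6961*(-2492) = -17346812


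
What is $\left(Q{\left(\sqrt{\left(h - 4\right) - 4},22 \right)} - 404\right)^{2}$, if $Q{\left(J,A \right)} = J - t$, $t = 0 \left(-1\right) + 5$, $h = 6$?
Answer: $\left(409 - i \sqrt{2}\right)^{2} \approx 1.6728 \cdot 10^{5} - 1157.0 i$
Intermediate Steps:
$t = 5$ ($t = 0 + 5 = 5$)
$Q{\left(J,A \right)} = -5 + J$ ($Q{\left(J,A \right)} = J - 5 = -5 + J$)
$\left(Q{\left(\sqrt{\left(h - 4\right) - 4},22 \right)} - 404\right)^{2} = \left(\left(-5 + \sqrt{\left(6 - 4\right) - 4}\right) - 404\right)^{2} = \left(\left(-5 + \sqrt{2 - 4}\right) - 404\right)^{2} = \left(\left(-5 + \sqrt{-2}\right) - 404\right)^{2} = \left(\left(-5 + i \sqrt{2}\right) - 404\right)^{2} = \left(-409 + i \sqrt{2}\right)^{2}$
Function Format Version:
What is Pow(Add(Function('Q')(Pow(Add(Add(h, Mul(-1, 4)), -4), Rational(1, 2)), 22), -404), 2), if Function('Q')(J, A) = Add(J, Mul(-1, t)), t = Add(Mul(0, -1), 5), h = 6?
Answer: Pow(Add(409, Mul(-1, I, Pow(2, Rational(1, 2)))), 2) ≈ Add(1.6728e+5, Mul(-1157., I))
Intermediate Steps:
t = 5 (t = Add(0, 5) = 5)
Function('Q')(J, A) = Add(-5, J) (Function('Q')(J, A) = Add(J, Mul(-1, 5)) = Add(J, -5) = Add(-5, J))
Pow(Add(Function('Q')(Pow(Add(Add(h, Mul(-1, 4)), -4), Rational(1, 2)), 22), -404), 2) = Pow(Add(Add(-5, Pow(Add(Add(6, Mul(-1, 4)), -4), Rational(1, 2))), -404), 2) = Pow(Add(Add(-5, Pow(Add(Add(6, -4), -4), Rational(1, 2))), -404), 2) = Pow(Add(Add(-5, Pow(Add(2, -4), Rational(1, 2))), -404), 2) = Pow(Add(Add(-5, Pow(-2, Rational(1, 2))), -404), 2) = Pow(Add(Add(-5, Mul(I, Pow(2, Rational(1, 2)))), -404), 2) = Pow(Add(-409, Mul(I, Pow(2, Rational(1, 2)))), 2)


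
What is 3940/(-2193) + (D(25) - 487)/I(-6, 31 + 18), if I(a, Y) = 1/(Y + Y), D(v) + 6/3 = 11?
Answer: -102732832/2193 ≈ -46846.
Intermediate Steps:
D(v) = 9 (D(v) = -2 + 11 = 9)
I(a, Y) = 1/(2*Y)
3940/(-2193) + (D(25) - 487)/I(-6, 31 + 18) = 3940/(-2193) + (9 - 487)/((1/(2*(31 + 18)))) = 3940*(-1/2193) - 478/((1/2)/49) = -3940/2193 - 478/((1/2)*(1/49)) = -3940/2193 - 478/1/98 = -3940/2193 - 478*98 = -3940/2193 - 46844 = -102732832/2193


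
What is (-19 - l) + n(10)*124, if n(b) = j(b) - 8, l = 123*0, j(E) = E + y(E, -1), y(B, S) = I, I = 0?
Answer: 229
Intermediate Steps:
y(B, S) = 0
j(E) = E (j(E) = E + 0 = E)
l = 0
n(b) = -8 + b (n(b) = b - 8 = -8 + b)
(-19 - l) + n(10)*124 = (-19 - 1*0) + (-8 + 10)*124 = (-19 + 0) + 2*124 = -19 + 248 = 229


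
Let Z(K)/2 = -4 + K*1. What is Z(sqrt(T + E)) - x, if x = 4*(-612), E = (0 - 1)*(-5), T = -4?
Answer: 2442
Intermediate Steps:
E = 5 (E = -1*(-5) = 5)
Z(K) = -8 + 2*K (Z(K) = 2*(-4 + K*1) = 2*(-4 + K) = -8 + 2*K)
x = -2448
Z(sqrt(T + E)) - x = (-8 + 2*sqrt(-4 + 5)) - 1*(-2448) = (-8 + 2*sqrt(1)) + 2448 = (-8 + 2*1) + 2448 = (-8 + 2) + 2448 = -6 + 2448 = 2442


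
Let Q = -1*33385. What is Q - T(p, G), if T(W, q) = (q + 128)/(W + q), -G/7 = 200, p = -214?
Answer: -8980777/269 ≈ -33386.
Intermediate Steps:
G = -1400 (G = -7*200 = -1400)
Q = -33385
T(W, q) = (128 + q)/(W + q)
Q - T(p, G) = -33385 - (128 - 1400)/(-214 - 1400) = -33385 - (-1272)/(-1614) = -33385 - (-1)*(-1272)/1614 = -33385 - 1*212/269 = -33385 - 212/269 = -8980777/269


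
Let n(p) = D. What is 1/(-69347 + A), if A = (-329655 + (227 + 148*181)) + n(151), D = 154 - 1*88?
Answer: -1/371921 ≈ -2.6887e-6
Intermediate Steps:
D = 66 (D = 154 - 88 = 66)
n(p) = 66
A = -302574 (A = (-329655 + (227 + 148*181)) + 66 = (-329655 + (227 + 26788)) + 66 = (-329655 + 27015) + 66 = -302640 + 66 = -302574)
1/(-69347 + A) = 1/(-69347 - 302574) = 1/(-371921) = -1/371921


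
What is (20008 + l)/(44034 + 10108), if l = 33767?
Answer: 53775/54142 ≈ 0.99322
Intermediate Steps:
(20008 + l)/(44034 + 10108) = (20008 + 33767)/(44034 + 10108) = 53775/54142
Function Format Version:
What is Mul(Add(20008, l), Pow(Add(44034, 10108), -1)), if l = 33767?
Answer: Rational(53775, 54142) ≈ 0.99322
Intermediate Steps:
Mul(Add(20008, l), Pow(Add(44034, 10108), -1)) = Mul(Add(20008, 33767), Pow(Add(44034, 10108), -1)) = Mul(53775, Pow(54142, -1)) = Mul(53775, Rational(1, 54142)) = Rational(53775, 54142)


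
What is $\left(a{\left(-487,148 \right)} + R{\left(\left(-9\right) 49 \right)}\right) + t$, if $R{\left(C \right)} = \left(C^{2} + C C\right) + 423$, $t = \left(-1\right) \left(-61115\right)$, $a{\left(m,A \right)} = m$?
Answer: $450013$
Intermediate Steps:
$t = 61115$
$R{\left(C \right)} = 423 + 2 C^{2}$ ($R{\left(C \right)} = \left(C^{2} + C^{2}\right) + 423 = 2 C^{2} + 423 = 423 + 2 C^{2}$)
$\left(a{\left(-487,148 \right)} + R{\left(\left(-9\right) 49 \right)}\right) + t = \left(-487 + \left(423 + 2 \left(\left(-9\right) 49\right)^{2}\right)\right) + 61115 = \left(-487 + \left(423 + 2 \left(-441\right)^{2}\right)\right) + 61115 = \left(-487 + \left(423 + 2 \cdot 194481\right)\right) + 61115 = \left(-487 + \left(423 + 388962\right)\right) + 61115 = \left(-487 + 389385\right) + 61115 = 388898 + 61115 = 450013$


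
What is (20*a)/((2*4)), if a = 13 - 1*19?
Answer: -15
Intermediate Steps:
a = -6 (a = 13 - 19 = -6)
(20*a)/((2*4)) = (20*(-6))/((2*4)) = -120/8 = -120*⅛ = -15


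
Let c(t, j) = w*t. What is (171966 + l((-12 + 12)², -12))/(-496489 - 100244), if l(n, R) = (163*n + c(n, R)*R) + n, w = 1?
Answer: -57322/198911 ≈ -0.28818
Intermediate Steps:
c(t, j) = t (c(t, j) = 1*t = t)
l(n, R) = 164*n + R*n (l(n, R) = (163*n + n*R) + n = (163*n + R*n) + n = 164*n + R*n)
(171966 + l((-12 + 12)², -12))/(-496489 - 100244) = (171966 + (-12 + 12)²*(164 - 12))/(-496489 - 100244) = (171966 + 0²*152)/(-596733) = (171966 + 0*152)*(-1/596733) = (171966 + 0)*(-1/596733) = 171966*(-1/596733) = -57322/198911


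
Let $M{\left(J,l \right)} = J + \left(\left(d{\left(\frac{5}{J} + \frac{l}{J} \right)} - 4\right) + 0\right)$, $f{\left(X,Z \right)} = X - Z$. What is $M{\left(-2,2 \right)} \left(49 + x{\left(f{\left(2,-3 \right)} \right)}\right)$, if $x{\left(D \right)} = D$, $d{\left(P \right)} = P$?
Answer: $-513$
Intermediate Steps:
$M{\left(J,l \right)} = -4 + J + \frac{5}{J} + \frac{l}{J}$ ($M{\left(J,l \right)} = J - \left(4 - \frac{5}{J} - \frac{l}{J}\right) = J + \left(\left(-4 + \frac{5}{J} + \frac{l}{J}\right) + 0\right) = J + \left(-4 + \frac{5}{J} + \frac{l}{J}\right) = -4 + J + \frac{5}{J} + \frac{l}{J}$)
$M{\left(-2,2 \right)} \left(49 + x{\left(f{\left(2,-3 \right)} \right)}\right) = \frac{5 + 2 - 2 \left(-4 - 2\right)}{-2} \left(49 + \left(2 - -3\right)\right) = - \frac{5 + 2 - -12}{2} \left(49 + \left(2 + 3\right)\right) = - \frac{5 + 2 + 12}{2} \left(49 + 5\right) = \left(- \frac{1}{2}\right) 19 \cdot 54 = \left(- \frac{19}{2}\right) 54 = -513$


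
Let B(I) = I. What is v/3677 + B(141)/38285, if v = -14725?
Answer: -563228168/140773945 ≈ -4.0009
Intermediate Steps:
v/3677 + B(141)/38285 = -14725/3677 + 141/38285 = -563228168/140773945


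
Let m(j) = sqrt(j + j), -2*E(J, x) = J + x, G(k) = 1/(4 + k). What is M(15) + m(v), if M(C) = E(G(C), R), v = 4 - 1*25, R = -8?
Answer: 151/38 + I*sqrt(42) ≈ 3.9737 + 6.4807*I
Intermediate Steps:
v = -21 (v = 4 - 25 = -21)
E(J, x) = -J/2 - x/2 (E(J, x) = -(J + x)/2 = -J/2 - x/2)
m(j) = sqrt(2)*sqrt(j) (m(j) = sqrt(2*j) = sqrt(2)*sqrt(j))
M(C) = 4 - 1/(2*(4 + C)) (M(C) = -1/(2*(4 + C)) - 1/2*(-8) = -1/(2*(4 + C)) + 4 = 4 - 1/(2*(4 + C)))
M(15) + m(v) = (31 + 8*15)/(2*(4 + 15)) + sqrt(2)*sqrt(-21) = (1/2)*(31 + 120)/19 + sqrt(2)*(I*sqrt(21)) = (1/2)*(1/19)*151 + I*sqrt(42) = 151/38 + I*sqrt(42)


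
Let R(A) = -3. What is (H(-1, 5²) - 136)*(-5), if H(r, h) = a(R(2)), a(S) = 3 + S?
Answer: 680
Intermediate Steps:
H(r, h) = 0 (H(r, h) = 3 - 3 = 0)
(H(-1, 5²) - 136)*(-5) = (0 - 136)*(-5) = -136*(-5) = 680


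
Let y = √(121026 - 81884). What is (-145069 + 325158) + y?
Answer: 180089 + √39142 ≈ 1.8029e+5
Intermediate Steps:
y = √39142 ≈ 197.84
(-145069 + 325158) + y = (-145069 + 325158) + √39142 = 180089 + √39142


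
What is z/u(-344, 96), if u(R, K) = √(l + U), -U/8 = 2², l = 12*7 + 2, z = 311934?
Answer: 51989*√6/3 ≈ 42449.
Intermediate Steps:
l = 86 (l = 84 + 2 = 86)
U = -32 (U = -8*2² = -8*4 = -32)
u(R, K) = 3*√6 (u(R, K) = √(86 - 32) = √54 = 3*√6)
z/u(-344, 96) = 311934/((3*√6)) = 311934*(√6/18) = 51989*√6/3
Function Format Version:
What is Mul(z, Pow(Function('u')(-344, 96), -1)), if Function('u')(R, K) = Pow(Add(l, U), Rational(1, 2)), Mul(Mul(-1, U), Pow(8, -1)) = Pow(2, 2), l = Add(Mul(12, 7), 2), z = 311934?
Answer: Mul(Rational(51989, 3), Pow(6, Rational(1, 2))) ≈ 42449.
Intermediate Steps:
l = 86 (l = Add(84, 2) = 86)
U = -32 (U = Mul(-8, Pow(2, 2)) = Mul(-8, 4) = -32)
Function('u')(R, K) = Mul(3, Pow(6, Rational(1, 2))) (Function('u')(R, K) = Pow(Add(86, -32), Rational(1, 2)) = Pow(54, Rational(1, 2)) = Mul(3, Pow(6, Rational(1, 2))))
Mul(z, Pow(Function('u')(-344, 96), -1)) = Mul(311934, Pow(Mul(3, Pow(6, Rational(1, 2))), -1)) = Mul(311934, Mul(Rational(1, 18), Pow(6, Rational(1, 2)))) = Mul(Rational(51989, 3), Pow(6, Rational(1, 2)))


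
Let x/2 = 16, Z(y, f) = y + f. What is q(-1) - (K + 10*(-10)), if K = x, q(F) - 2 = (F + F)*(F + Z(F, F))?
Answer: 76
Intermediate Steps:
Z(y, f) = f + y
x = 32 (x = 2*16 = 32)
q(F) = 2 + 6*F**2 (q(F) = 2 + (F + F)*(F + (F + F)) = 2 + (2*F)*(F + 2*F) = 2 + (2*F)*(3*F) = 2 + 6*F**2)
K = 32
q(-1) - (K + 10*(-10)) = (2 + 6*(-1)**2) - (32 + 10*(-10)) = (2 + 6*1) - (32 - 100) = (2 + 6) - 1*(-68) = 8 + 68 = 76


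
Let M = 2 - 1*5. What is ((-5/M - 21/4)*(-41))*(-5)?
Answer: -8815/12 ≈ -734.58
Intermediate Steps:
M = -3 (M = 2 - 5 = -3)
((-5/M - 21/4)*(-41))*(-5) = ((-5/(-3) - 21/4)*(-41))*(-5) = ((-5*(-⅓) - 21*¼)*(-41))*(-5) = ((5/3 - 21/4)*(-41))*(-5) = -43/12*(-41)*(-5) = (1763/12)*(-5) = -8815/12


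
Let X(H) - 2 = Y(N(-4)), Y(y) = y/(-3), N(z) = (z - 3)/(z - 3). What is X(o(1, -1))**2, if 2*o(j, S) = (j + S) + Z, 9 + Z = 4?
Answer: 25/9 ≈ 2.7778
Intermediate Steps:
Z = -5 (Z = -9 + 4 = -5)
N(z) = 1 (N(z) = (-3 + z)/(-3 + z) = 1)
Y(y) = -y/3 (Y(y) = y*(-1/3) = -y/3)
o(j, S) = -5/2 + S/2 + j/2 (o(j, S) = ((j + S) - 5)/2 = ((S + j) - 5)/2 = (-5 + S + j)/2 = -5/2 + S/2 + j/2)
X(H) = 5/3 (X(H) = 2 - 1/3*1 = 2 - 1/3 = 5/3)
X(o(1, -1))**2 = (5/3)**2 = 25/9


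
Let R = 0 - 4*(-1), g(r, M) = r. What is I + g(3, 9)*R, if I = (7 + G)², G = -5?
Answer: 16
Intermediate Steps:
I = 4 (I = (7 - 5)² = 2² = 4)
R = 4 (R = 0 + 4 = 4)
I + g(3, 9)*R = 4 + 3*4 = 4 + 12 = 16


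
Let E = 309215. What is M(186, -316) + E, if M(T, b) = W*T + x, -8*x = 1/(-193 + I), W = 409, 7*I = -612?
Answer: 6050578463/15704 ≈ 3.8529e+5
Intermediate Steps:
I = -612/7 (I = (⅐)*(-612) = -612/7 ≈ -87.429)
x = 7/15704 (x = -1/(8*(-193 - 612/7)) = -1/(8*(-1963/7)) = -⅛*(-7/1963) = 7/15704 ≈ 0.00044575)
M(T, b) = 7/15704 + 409*T (M(T, b) = 409*T + 7/15704 = 7/15704 + 409*T)
M(186, -316) + E = (7/15704 + 409*186) + 309215 = (7/15704 + 76074) + 309215 = 1194666103/15704 + 309215 = 6050578463/15704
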